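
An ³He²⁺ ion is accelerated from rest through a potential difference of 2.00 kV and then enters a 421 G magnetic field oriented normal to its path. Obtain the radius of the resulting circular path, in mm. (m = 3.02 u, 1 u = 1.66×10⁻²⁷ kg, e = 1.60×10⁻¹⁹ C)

r ≈ 188 mm

The kinetic energy gained is K = qV = (2×1.60×10^-19)(2000) = 6.40×10^-16 J.
v = √(2K/m) = 5.05×10^5 m/s.
r = mv/(qB) = (5.01×10^-27)(5.05×10^5) / [(2×1.60×10^-19)(0.0421)] = 0.188 m.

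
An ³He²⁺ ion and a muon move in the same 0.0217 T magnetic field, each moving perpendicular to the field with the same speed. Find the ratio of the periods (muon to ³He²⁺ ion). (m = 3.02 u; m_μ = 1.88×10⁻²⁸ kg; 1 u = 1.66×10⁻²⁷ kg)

T = 2πm/(qB) is independent of speed, so T₂/T₁ = (m₂/q₂)/(m₁/q₁).
T_{muon}/T_{³He²⁺ ion} = (1.88×10^-28/1e) / (5.01×10^-27/2e) = 0.0750.

ratio ≈ 0.0750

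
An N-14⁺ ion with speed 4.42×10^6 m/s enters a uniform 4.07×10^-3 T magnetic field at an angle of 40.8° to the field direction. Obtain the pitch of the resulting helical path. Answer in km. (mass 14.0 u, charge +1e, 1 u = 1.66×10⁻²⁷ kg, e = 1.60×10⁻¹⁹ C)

pitch ≈ 0.750 km

The velocity component along B is v∥ = v cos40.8° = 3.35×10^6 m/s.
The cyclotron period T = 2πm/(qB) = 2.24×10^-4 s is set by m, q, B alone.
Pitch = v∥·T = (3.35×10^6)(2.24×10^-4) = 750 m.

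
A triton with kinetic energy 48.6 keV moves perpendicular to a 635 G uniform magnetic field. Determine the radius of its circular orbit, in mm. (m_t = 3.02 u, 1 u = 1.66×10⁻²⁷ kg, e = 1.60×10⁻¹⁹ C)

r ≈ 869 mm

Convert the energy: K = 48.6 keV = 7.78×10^-15 J.
v = √(2K/m) = √(2·7.78×10^-15/5.01×10^-27) = 1.76×10^6 m/s.
r = mv/(qB) = (5.01×10^-27)(1.76×10^6) / [(1×1.60×10^-19)(0.0635)] = 0.869 m.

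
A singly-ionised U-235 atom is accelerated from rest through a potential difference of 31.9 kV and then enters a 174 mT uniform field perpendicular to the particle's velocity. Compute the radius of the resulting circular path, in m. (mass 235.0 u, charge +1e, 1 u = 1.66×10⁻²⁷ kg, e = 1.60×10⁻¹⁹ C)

The kinetic energy gained is K = qV = (1×1.60×10^-19)(3.19×10^4) = 5.10×10^-15 J.
v = √(2K/m) = 1.62×10^5 m/s.
r = mv/(qB) = (3.90×10^-25)(1.62×10^5) / [(1×1.60×10^-19)(0.174)] = 2.27 m.

r ≈ 2.27 m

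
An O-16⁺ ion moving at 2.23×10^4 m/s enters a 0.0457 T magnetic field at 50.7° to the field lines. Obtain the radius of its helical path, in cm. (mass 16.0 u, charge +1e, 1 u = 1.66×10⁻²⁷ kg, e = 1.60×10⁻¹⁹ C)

Only the perpendicular component v⊥ = v sin50.7° = 1.73×10^4 m/s is bent by the field.
r = m v⊥ /(qB) = (2.66×10^-26)(1.73×10^4) / [(1×1.60×10^-19)(0.0457)] = 0.0627 m.

r ≈ 6.27 cm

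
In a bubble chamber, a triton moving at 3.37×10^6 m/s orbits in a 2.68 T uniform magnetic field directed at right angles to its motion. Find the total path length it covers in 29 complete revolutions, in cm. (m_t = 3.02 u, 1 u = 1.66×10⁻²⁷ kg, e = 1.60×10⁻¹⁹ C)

r = mv/(qB) = 0.0394 m, so one revolution covers 2πr = 0.248 m.
In 29 revolutions: L = 29·2πr = 7.18 m.

L ≈ 718 cm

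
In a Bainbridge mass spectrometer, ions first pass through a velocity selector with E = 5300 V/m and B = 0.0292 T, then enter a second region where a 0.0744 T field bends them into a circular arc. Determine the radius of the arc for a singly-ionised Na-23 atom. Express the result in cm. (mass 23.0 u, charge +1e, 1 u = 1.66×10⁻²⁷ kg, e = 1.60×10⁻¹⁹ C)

r ≈ 58.2 cm

The selector passes v = E/B = 5300/0.0292 = 1.82×10^5 m/s.
In the deflection region, r = mv/(qB₂) = (3.82×10^-26)(1.82×10^5) / [(1×1.60×10^-19)(0.0744)] = 0.582 m.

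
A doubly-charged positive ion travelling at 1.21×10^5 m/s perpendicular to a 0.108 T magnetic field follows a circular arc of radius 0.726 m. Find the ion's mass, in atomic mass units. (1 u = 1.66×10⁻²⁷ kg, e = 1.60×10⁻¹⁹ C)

qvB = mv²/r ⇒ m = qBr/v.
m = (2×1.60×10^-19)(0.108)(0.726) / (1.21×10^5) = 2.07×10^-25 kg = 125 u.

m ≈ 125 u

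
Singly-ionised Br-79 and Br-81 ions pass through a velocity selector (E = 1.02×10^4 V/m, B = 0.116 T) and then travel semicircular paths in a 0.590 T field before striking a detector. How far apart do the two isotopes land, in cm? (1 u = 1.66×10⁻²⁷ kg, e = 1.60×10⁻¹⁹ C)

Both emerge at v = E/B₁ = 8.79×10^4 m/s.
r = mv/(qB₂), so r₁ = 0.12215 m and r₂ = 0.12525 m, giving Δr = 3.09×10^-3 m.
After a semicircle each ion lands a diameter 2r from the entry slit, so the separation is 2Δr = 6.18×10^-3 m.

Δd ≈ 0.618 cm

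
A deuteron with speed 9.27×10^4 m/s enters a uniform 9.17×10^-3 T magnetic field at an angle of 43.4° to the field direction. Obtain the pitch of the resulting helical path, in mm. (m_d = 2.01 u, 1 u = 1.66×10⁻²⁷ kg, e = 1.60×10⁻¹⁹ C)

pitch ≈ 962 mm

The velocity component along B is v∥ = v cos43.4° = 6.74×10^4 m/s.
The cyclotron period T = 2πm/(qB) = 1.43×10^-5 s is set by m, q, B alone.
Pitch = v∥·T = (6.74×10^4)(1.43×10^-5) = 0.962 m.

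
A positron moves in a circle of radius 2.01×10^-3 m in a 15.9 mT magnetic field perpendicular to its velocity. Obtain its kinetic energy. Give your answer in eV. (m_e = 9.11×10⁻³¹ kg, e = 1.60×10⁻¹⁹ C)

v = qBr/m = (1×1.60×10^-19)(0.0159)(2.01×10^-3) / (9.11×10^-31) = 5.61×10^6 m/s.
K = ½mv² = 0.5·(9.11×10^-31)·(5.61×10^6)² = 1.44×10^-17 J = 89.7 eV.

K ≈ 89.7 eV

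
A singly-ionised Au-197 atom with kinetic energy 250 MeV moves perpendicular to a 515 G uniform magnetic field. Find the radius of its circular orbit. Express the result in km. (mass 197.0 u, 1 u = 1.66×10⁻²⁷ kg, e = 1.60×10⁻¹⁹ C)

Convert the energy: K = 250 MeV = 4.00×10^-11 J.
v = √(2K/m) = √(2·4.00×10^-11/3.27×10^-25) = 1.56×10^7 m/s.
r = mv/(qB) = (3.27×10^-25)(1.56×10^7) / [(1×1.60×10^-19)(0.0515)] = 621 m.

r ≈ 0.621 km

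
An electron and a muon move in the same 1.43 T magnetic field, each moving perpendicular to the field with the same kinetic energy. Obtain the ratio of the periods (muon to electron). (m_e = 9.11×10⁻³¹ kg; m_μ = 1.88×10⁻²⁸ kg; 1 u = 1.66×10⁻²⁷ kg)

ratio ≈ 206

T = 2πm/(qB) is independent of speed, so T₂/T₁ = (m₂/q₂)/(m₁/q₁).
T_{muon}/T_{electron} = (1.88×10^-28/1e) / (9.11×10^-31/1e) = 206.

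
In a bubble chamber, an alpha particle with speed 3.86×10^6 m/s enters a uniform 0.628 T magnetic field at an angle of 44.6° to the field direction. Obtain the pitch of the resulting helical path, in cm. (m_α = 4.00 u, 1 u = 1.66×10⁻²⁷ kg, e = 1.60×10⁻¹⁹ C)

pitch ≈ 57.1 cm

The velocity component along B is v∥ = v cos44.6° = 2.75×10^6 m/s.
The cyclotron period T = 2πm/(qB) = 2.08×10^-7 s is set by m, q, B alone.
Pitch = v∥·T = (2.75×10^6)(2.08×10^-7) = 0.571 m.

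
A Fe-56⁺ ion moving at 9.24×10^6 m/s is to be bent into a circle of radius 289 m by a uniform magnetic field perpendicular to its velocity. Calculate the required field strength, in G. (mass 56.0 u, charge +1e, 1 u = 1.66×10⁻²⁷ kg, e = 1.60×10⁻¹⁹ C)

qvB = mv²/r gives B = mv/(qr).
B = (9.30×10^-26)(9.24×10^6) / [(1×1.60×10^-19)(289)] = 0.0186 T.

B ≈ 186 G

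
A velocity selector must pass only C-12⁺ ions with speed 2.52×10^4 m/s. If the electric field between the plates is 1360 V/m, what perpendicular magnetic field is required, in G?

qE = qvB ⇒ B = E/v = (1360) / (2.52×10^4) = 0.0540 T.

B ≈ 540 G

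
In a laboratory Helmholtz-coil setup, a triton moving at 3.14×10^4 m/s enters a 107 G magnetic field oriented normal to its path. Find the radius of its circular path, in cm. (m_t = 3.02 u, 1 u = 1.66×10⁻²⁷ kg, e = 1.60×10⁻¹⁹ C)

r ≈ 9.19 cm

The magnetic force provides the centripetal force: qvB = mv²/r, so r = mv/(qB).
r = (5.01×10^-27 kg)(3.14×10^4 m/s) / [(1×1.60×10^-19 C)(0.0107 T)] = 0.0919 m.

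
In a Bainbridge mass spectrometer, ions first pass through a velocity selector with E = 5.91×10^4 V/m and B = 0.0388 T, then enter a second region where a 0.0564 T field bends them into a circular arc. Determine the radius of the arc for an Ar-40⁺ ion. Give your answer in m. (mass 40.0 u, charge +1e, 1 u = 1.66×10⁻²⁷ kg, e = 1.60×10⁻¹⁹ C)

The selector passes v = E/B = 5.91×10^4/0.0388 = 1.52×10^6 m/s.
In the deflection region, r = mv/(qB₂) = (6.64×10^-26)(1.52×10^6) / [(1×1.60×10^-19)(0.0564)] = 11.2 m.

r ≈ 11.2 m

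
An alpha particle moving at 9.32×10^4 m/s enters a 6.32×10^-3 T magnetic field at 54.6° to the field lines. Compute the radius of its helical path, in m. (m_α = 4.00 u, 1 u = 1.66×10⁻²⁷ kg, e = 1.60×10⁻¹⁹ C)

Only the perpendicular component v⊥ = v sin54.6° = 7.60×10^4 m/s is bent by the field.
r = m v⊥ /(qB) = (6.64×10^-27)(7.60×10^4) / [(2×1.60×10^-19)(6.32×10^-3)] = 0.249 m.

r ≈ 0.249 m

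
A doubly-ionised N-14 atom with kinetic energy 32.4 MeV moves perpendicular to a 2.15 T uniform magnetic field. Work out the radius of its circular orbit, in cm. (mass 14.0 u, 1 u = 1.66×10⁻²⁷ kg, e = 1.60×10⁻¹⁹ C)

Convert the energy: K = 32.4 MeV = 5.18×10^-12 J.
v = √(2K/m) = √(2·5.18×10^-12/2.32×10^-26) = 2.11×10^7 m/s.
r = mv/(qB) = (2.32×10^-26)(2.11×10^7) / [(2×1.60×10^-19)(2.15)] = 0.713 m.

r ≈ 71.3 cm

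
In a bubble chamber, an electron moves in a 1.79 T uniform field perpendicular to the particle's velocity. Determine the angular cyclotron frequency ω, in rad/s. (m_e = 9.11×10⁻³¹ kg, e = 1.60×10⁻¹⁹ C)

ω ≈ 3.14×10^11 rad/s

ω = qB/m = (1×1.60×10^-19)(1.79) / (9.11×10^-31) = 3.14×10^11 rad/s.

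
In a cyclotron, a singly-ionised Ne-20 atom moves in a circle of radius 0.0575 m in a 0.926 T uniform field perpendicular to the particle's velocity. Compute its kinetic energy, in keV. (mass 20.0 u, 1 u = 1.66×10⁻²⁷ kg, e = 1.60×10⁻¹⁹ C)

v = qBr/m = (1×1.60×10^-19)(0.926)(0.0575) / (3.32×10^-26) = 2.57×10^5 m/s.
K = ½mv² = 0.5·(3.32×10^-26)·(2.57×10^5)² = 1.09×10^-15 J = 6.83 keV.

K ≈ 6.83 keV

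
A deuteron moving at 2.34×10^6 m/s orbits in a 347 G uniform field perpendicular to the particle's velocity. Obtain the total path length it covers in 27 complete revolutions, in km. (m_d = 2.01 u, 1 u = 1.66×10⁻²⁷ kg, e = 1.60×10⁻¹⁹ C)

r = mv/(qB) = 1.41 m, so one revolution covers 2πr = 8.84 m.
In 27 revolutions: L = 27·2πr = 239 m.

L ≈ 0.239 km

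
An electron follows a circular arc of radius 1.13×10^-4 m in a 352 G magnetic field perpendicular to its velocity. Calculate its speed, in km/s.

v ≈ 699 km/s

From qvB = mv²/r, v = qBr/m.
v = (1×1.60×10^-19)(0.0352)(1.13×10^-4) / (9.11×10^-31) = 6.99×10^5 m/s.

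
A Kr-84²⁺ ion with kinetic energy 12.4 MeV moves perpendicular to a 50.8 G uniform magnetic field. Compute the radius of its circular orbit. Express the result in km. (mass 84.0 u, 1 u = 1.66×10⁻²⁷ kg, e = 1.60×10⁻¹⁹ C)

r ≈ 0.458 km

Convert the energy: K = 12.4 MeV = 1.98×10^-12 J.
v = √(2K/m) = √(2·1.98×10^-12/1.39×10^-25) = 5.33×10^6 m/s.
r = mv/(qB) = (1.39×10^-25)(5.33×10^6) / [(2×1.60×10^-19)(5.08×10^-3)] = 458 m.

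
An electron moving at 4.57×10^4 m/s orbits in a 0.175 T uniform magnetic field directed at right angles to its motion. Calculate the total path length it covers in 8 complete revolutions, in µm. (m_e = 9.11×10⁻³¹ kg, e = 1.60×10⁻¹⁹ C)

L ≈ 74.7 µm

r = mv/(qB) = 1.49×10^-6 m, so one revolution covers 2πr = 9.34×10^-6 m.
In 8 revolutions: L = 8·2πr = 7.47×10^-5 m.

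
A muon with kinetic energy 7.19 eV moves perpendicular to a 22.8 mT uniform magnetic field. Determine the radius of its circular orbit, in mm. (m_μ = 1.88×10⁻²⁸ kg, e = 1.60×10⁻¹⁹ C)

r ≈ 5.70 mm

Convert the energy: K = 7.19 eV = 1.15×10^-18 J.
v = √(2K/m) = √(2·1.15×10^-18/1.88×10^-28) = 1.11×10^5 m/s.
r = mv/(qB) = (1.88×10^-28)(1.11×10^5) / [(1×1.60×10^-19)(0.0228)] = 5.70×10^-3 m.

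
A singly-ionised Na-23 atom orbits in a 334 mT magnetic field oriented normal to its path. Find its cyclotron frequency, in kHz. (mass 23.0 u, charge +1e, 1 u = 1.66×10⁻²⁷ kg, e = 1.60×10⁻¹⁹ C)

f = qB/(2πm) = (1×1.60×10^-19)(0.334) / [2π(3.82×10^-26)] = 2.23×10^5 Hz.

f ≈ 223 kHz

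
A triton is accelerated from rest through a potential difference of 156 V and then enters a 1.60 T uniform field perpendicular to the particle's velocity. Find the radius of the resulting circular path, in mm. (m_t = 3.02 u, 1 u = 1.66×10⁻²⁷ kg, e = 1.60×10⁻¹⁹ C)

r ≈ 1.95 mm

The kinetic energy gained is K = qV = (1×1.60×10^-19)(156) = 2.50×10^-17 J.
v = √(2K/m) = 9.98×10^4 m/s.
r = mv/(qB) = (5.01×10^-27)(9.98×10^4) / [(1×1.60×10^-19)(1.60)] = 1.95×10^-3 m.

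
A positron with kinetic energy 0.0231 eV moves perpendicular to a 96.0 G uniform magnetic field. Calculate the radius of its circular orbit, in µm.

Convert the energy: K = 0.0231 eV = 3.70×10^-21 J.
v = √(2K/m) = √(2·3.70×10^-21/9.11×10^-31) = 9.01×10^4 m/s.
r = mv/(qB) = (9.11×10^-31)(9.01×10^4) / [(1×1.60×10^-19)(9.60×10^-3)] = 5.34×10^-5 m.

r ≈ 53.4 µm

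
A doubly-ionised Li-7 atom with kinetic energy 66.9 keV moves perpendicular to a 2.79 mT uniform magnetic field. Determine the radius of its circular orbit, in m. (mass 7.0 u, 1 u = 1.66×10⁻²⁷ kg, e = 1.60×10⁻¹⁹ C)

r ≈ 17.7 m

Convert the energy: K = 66.9 keV = 1.07×10^-14 J.
v = √(2K/m) = √(2·1.07×10^-14/1.16×10^-26) = 1.36×10^6 m/s.
r = mv/(qB) = (1.16×10^-26)(1.36×10^6) / [(2×1.60×10^-19)(2.79×10^-3)] = 17.7 m.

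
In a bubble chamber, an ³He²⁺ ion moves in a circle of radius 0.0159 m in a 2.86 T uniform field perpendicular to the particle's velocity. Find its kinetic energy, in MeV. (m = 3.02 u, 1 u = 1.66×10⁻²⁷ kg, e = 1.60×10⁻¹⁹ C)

K ≈ 0.132 MeV

v = qBr/m = (2×1.60×10^-19)(2.86)(0.0159) / (5.01×10^-27) = 2.90×10^6 m/s.
K = ½mv² = 0.5·(5.01×10^-27)·(2.90×10^6)² = 2.11×10^-14 J = 0.132 MeV.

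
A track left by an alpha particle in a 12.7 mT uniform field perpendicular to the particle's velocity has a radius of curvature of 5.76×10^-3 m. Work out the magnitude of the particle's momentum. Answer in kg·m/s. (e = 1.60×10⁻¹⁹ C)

Since qvB = mv²/r, the momentum p = mv = qBr.
p = (2×1.60×10^-19)(0.0127)(5.76×10^-3) = 2.34×10^-23 kg·m/s.

p ≈ 2.34×10^-23 kg·m/s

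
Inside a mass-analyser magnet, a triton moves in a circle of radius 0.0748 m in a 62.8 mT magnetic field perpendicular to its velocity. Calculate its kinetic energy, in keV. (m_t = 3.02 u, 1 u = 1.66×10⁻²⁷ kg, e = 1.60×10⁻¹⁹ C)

v = qBr/m = (1×1.60×10^-19)(0.0628)(0.0748) / (5.01×10^-27) = 1.50×10^5 m/s.
K = ½mv² = 0.5·(5.01×10^-27)·(1.50×10^5)² = 5.63×10^-17 J = 0.352 keV.

K ≈ 0.352 keV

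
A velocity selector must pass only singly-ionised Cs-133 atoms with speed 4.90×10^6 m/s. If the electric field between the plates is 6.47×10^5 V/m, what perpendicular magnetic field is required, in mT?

B ≈ 132 mT

qE = qvB ⇒ B = E/v = (6.47×10^5) / (4.90×10^6) = 0.132 T.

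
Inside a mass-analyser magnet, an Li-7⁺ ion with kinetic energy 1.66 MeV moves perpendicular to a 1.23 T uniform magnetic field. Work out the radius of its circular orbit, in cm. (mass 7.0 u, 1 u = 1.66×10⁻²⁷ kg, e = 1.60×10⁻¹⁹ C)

Convert the energy: K = 1.66 MeV = 2.66×10^-13 J.
v = √(2K/m) = √(2·2.66×10^-13/1.16×10^-26) = 6.76×10^6 m/s.
r = mv/(qB) = (1.16×10^-26)(6.76×10^6) / [(1×1.60×10^-19)(1.23)] = 0.399 m.

r ≈ 39.9 cm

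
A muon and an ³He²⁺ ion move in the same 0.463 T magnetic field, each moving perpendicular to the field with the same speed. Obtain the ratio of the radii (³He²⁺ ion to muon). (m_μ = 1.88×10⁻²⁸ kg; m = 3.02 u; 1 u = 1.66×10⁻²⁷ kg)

ratio ≈ 13.3

r = mv/(qB) ⇒ at equal v, r ∝ m/q.
r_{³He²⁺ ion}/r_{muon} = 13.3.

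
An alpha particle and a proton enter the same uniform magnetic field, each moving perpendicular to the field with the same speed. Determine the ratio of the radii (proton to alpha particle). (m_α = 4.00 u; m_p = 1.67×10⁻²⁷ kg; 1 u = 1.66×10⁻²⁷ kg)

r = mv/(qB) ⇒ at equal v, r ∝ m/q.
r_{proton}/r_{alpha particle} = 0.503.

ratio ≈ 0.503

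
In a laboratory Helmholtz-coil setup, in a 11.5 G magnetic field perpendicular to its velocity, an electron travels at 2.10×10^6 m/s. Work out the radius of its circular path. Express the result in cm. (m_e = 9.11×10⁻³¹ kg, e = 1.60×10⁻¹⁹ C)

The magnetic force provides the centripetal force: qvB = mv²/r, so r = mv/(qB).
r = (9.11×10^-31 kg)(2.10×10^6 m/s) / [(1×1.60×10^-19 C)(1.15×10^-3 T)] = 0.0104 m.

r ≈ 1.04 cm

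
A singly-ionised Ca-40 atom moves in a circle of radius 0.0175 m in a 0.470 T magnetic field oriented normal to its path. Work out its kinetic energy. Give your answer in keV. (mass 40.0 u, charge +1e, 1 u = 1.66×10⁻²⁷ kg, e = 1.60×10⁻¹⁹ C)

v = qBr/m = (1×1.60×10^-19)(0.470)(0.0175) / (6.64×10^-26) = 1.98×10^4 m/s.
K = ½mv² = 0.5·(6.64×10^-26)·(1.98×10^4)² = 1.30×10^-17 J = 0.0815 keV.

K ≈ 0.0815 keV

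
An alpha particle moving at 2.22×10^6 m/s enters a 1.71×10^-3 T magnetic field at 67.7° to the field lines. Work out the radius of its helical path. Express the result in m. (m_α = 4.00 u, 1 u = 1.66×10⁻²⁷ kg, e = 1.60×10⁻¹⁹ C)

r ≈ 24.9 m

Only the perpendicular component v⊥ = v sin67.7° = 2.05×10^6 m/s is bent by the field.
r = m v⊥ /(qB) = (6.64×10^-27)(2.05×10^6) / [(2×1.60×10^-19)(1.71×10^-3)] = 24.9 m.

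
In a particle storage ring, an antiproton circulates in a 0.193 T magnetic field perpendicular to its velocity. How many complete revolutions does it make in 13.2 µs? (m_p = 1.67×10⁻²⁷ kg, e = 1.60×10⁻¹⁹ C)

T = 2πm/(qB) = 2π(1.67×10^-27) / [(1×1.60×10^-19)(0.193)] = 3.3980×10^-7 s.
N = t/T = 1.32×10^-5 / 3.3980×10^-7 ≈ 38.85, so 38 complete revolutions.

N = 38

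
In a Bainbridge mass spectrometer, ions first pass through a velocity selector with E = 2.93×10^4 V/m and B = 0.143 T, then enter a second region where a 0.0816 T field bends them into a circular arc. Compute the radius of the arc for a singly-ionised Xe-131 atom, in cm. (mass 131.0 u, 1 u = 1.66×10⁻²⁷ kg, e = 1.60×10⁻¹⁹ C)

The selector passes v = E/B = 2.93×10^4/0.143 = 2.05×10^5 m/s.
In the deflection region, r = mv/(qB₂) = (2.17×10^-25)(2.05×10^5) / [(1×1.60×10^-19)(0.0816)] = 3.41 m.

r ≈ 341 cm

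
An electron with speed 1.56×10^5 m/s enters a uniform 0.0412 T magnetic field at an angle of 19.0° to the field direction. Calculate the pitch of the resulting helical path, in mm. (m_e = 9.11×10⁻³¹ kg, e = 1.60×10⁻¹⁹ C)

The velocity component along B is v∥ = v cos19.0° = 1.48×10^5 m/s.
The cyclotron period T = 2πm/(qB) = 8.68×10^-10 s is set by m, q, B alone.
Pitch = v∥·T = (1.48×10^5)(8.68×10^-10) = 1.28×10^-4 m.

pitch ≈ 0.128 mm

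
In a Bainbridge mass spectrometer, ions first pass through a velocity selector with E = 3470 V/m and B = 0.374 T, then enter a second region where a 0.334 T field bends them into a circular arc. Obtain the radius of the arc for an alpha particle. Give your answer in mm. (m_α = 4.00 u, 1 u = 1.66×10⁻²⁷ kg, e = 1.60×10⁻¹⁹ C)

The selector passes v = E/B = 3470/0.374 = 9280 m/s.
In the deflection region, r = mv/(qB₂) = (6.64×10^-27)(9280) / [(2×1.60×10^-19)(0.334)] = 5.76×10^-4 m.

r ≈ 0.576 mm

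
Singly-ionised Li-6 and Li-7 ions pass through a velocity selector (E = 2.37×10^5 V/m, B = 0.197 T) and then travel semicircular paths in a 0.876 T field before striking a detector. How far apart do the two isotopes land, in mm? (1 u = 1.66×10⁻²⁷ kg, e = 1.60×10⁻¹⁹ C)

Δd ≈ 28.5 mm

Both emerge at v = E/B₁ = 1.20×10^6 m/s.
r = mv/(qB₂), so r₁ = 0.0855 m and r₂ = 0.0997 m, giving Δr = 0.0142 m.
After a semicircle each ion lands a diameter 2r from the entry slit, so the separation is 2Δr = 0.0285 m.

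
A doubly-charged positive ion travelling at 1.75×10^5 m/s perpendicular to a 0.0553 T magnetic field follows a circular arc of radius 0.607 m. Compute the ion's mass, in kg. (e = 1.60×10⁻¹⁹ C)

qvB = mv²/r ⇒ m = qBr/v.
m = (2×1.60×10^-19)(0.0553)(0.607) / (1.75×10^5) = 6.14×10^-26 kg.

m ≈ 6.14×10^-26 kg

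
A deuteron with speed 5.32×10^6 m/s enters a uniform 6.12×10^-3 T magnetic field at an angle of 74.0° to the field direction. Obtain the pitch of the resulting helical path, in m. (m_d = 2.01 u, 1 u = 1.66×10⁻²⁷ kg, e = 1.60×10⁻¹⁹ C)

The velocity component along B is v∥ = v cos74.0° = 1.47×10^6 m/s.
The cyclotron period T = 2πm/(qB) = 2.14×10^-5 s is set by m, q, B alone.
Pitch = v∥·T = (1.47×10^6)(2.14×10^-5) = 31.4 m.

pitch ≈ 31.4 m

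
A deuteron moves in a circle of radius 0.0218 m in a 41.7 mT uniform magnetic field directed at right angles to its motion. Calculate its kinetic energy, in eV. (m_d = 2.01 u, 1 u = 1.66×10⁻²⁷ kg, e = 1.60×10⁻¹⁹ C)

v = qBr/m = (1×1.60×10^-19)(0.0417)(0.0218) / (3.34×10^-27) = 4.36×10^4 m/s.
K = ½mv² = 0.5·(3.34×10^-27)·(4.36×10^4)² = 3.17×10^-18 J = 19.8 eV.

K ≈ 19.8 eV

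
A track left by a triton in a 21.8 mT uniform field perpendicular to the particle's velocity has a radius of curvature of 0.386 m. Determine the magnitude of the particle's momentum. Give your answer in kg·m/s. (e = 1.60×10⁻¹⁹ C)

Since qvB = mv²/r, the momentum p = mv = qBr.
p = (1×1.60×10^-19)(0.0218)(0.386) = 1.35×10^-21 kg·m/s.

p ≈ 1.35×10^-21 kg·m/s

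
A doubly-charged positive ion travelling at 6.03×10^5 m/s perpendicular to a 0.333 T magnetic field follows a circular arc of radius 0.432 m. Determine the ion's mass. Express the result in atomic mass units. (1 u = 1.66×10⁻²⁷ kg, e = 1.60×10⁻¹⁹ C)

m ≈ 46.0 u

qvB = mv²/r ⇒ m = qBr/v.
m = (2×1.60×10^-19)(0.333)(0.432) / (6.03×10^5) = 7.63×10^-26 kg = 46.0 u.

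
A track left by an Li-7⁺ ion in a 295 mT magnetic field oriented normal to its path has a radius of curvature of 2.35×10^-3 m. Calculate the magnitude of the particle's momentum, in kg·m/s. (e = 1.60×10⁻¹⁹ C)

Since qvB = mv²/r, the momentum p = mv = qBr.
p = (1×1.60×10^-19)(0.295)(2.35×10^-3) = 1.11×10^-22 kg·m/s.

p ≈ 1.11×10^-22 kg·m/s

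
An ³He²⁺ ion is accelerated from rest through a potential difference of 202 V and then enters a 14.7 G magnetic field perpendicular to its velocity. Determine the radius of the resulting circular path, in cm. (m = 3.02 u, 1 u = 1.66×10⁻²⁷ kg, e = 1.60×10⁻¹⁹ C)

The kinetic energy gained is K = qV = (2×1.60×10^-19)(202) = 6.46×10^-17 J.
v = √(2K/m) = 1.61×10^5 m/s.
r = mv/(qB) = (5.01×10^-27)(1.61×10^5) / [(2×1.60×10^-19)(1.47×10^-3)] = 1.71 m.

r ≈ 171 cm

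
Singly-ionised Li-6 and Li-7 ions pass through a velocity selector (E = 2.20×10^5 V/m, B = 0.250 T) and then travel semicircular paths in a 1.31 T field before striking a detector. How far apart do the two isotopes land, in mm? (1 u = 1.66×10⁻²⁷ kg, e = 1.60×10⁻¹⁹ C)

Both emerge at v = E/B₁ = 8.80×10^5 m/s.
r = mv/(qB₂), so r₁ = 0.04182 m and r₂ = 0.04879 m, giving Δr = 6.97×10^-3 m.
After a semicircle each ion lands a diameter 2r from the entry slit, so the separation is 2Δr = 0.0139 m.

Δd ≈ 13.9 mm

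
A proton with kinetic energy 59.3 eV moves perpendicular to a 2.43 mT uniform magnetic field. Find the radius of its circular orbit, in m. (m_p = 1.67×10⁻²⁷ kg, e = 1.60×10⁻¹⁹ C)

Convert the energy: K = 59.3 eV = 9.49×10^-18 J.
v = √(2K/m) = √(2·9.49×10^-18/1.67×10^-27) = 1.07×10^5 m/s.
r = mv/(qB) = (1.67×10^-27)(1.07×10^5) / [(1×1.60×10^-19)(2.43×10^-3)] = 0.458 m.

r ≈ 0.458 m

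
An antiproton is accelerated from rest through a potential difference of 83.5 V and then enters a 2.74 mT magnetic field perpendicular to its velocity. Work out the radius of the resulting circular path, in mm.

The kinetic energy gained is K = qV = (1×1.60×10^-19)(83.5) = 1.34×10^-17 J.
v = √(2K/m) = 1.26×10^5 m/s.
r = mv/(qB) = (1.67×10^-27)(1.26×10^5) / [(1×1.60×10^-19)(2.74×10^-3)] = 0.482 m.

r ≈ 482 mm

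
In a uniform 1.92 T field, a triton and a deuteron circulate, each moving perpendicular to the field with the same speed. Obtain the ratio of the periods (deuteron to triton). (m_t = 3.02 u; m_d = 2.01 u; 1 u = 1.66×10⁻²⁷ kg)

T = 2πm/(qB) is independent of speed, so T₂/T₁ = (m₂/q₂)/(m₁/q₁).
T_{deuteron}/T_{triton} = (3.34×10^-27/1e) / (5.01×10^-27/1e) = 0.666.

ratio ≈ 0.666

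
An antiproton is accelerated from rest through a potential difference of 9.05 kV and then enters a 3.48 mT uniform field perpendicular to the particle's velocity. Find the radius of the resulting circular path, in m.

The kinetic energy gained is K = qV = (1×1.60×10^-19)(9050) = 1.45×10^-15 J.
v = √(2K/m) = 1.32×10^6 m/s.
r = mv/(qB) = (1.67×10^-27)(1.32×10^6) / [(1×1.60×10^-19)(3.48×10^-3)] = 3.95 m.

r ≈ 3.95 m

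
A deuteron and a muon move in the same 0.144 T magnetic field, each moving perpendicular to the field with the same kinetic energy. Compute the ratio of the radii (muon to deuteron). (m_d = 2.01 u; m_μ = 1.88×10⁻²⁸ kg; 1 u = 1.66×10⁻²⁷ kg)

ratio ≈ 0.237

r = √(2mK)/(qB) ⇒ at equal K, r ∝ √m/q.
r_{muon}/r_{deuteron} = 0.237.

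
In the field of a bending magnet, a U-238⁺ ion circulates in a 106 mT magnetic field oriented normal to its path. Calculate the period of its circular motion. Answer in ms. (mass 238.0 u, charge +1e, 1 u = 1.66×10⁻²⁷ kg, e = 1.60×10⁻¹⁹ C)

T ≈ 0.146 ms

The cyclotron period is independent of speed: T = 2πm/(qB).
T = 2π(3.95×10^-25) / [(1×1.60×10^-19)(0.106)] = 1.46×10^-4 s.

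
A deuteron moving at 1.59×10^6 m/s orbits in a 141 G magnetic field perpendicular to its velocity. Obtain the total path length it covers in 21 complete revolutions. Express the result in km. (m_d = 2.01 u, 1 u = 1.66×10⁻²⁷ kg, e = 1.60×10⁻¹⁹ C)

r = mv/(qB) = 2.35 m, so one revolution covers 2πr = 14.8 m.
In 21 revolutions: L = 21·2πr = 310 m.

L ≈ 0.310 km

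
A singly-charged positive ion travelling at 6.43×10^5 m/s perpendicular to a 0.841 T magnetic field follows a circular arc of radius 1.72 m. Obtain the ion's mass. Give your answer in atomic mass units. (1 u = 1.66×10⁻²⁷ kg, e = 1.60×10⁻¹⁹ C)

m ≈ 217 u

qvB = mv²/r ⇒ m = qBr/v.
m = (1×1.60×10^-19)(0.841)(1.72) / (6.43×10^5) = 3.60×10^-25 kg = 217 u.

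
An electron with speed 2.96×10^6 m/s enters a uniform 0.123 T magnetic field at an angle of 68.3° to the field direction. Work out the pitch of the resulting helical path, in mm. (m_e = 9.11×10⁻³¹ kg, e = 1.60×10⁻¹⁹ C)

pitch ≈ 0.318 mm

The velocity component along B is v∥ = v cos68.3° = 1.09×10^6 m/s.
The cyclotron period T = 2πm/(qB) = 2.91×10^-10 s is set by m, q, B alone.
Pitch = v∥·T = (1.09×10^6)(2.91×10^-10) = 3.18×10^-4 m.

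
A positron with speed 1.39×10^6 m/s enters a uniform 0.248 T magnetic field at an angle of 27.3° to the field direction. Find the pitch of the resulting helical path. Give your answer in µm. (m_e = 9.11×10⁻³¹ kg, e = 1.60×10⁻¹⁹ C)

pitch ≈ 178 µm

The velocity component along B is v∥ = v cos27.3° = 1.24×10^6 m/s.
The cyclotron period T = 2πm/(qB) = 1.44×10^-10 s is set by m, q, B alone.
Pitch = v∥·T = (1.24×10^6)(1.44×10^-10) = 1.78×10^-4 m.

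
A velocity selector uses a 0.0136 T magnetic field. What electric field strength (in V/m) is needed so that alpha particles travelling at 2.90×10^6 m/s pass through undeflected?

E ≈ 3.94×10^4 V/m

qE = qvB ⇒ E = vB = (2.90×10^6)(0.0136) = 3.94×10^4 V/m.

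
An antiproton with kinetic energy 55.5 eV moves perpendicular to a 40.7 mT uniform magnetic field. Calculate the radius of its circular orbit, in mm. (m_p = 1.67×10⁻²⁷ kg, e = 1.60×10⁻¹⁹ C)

Convert the energy: K = 55.5 eV = 8.88×10^-18 J.
v = √(2K/m) = √(2·8.88×10^-18/1.67×10^-27) = 1.03×10^5 m/s.
r = mv/(qB) = (1.67×10^-27)(1.03×10^5) / [(1×1.60×10^-19)(0.0407)] = 0.0264 m.

r ≈ 26.4 mm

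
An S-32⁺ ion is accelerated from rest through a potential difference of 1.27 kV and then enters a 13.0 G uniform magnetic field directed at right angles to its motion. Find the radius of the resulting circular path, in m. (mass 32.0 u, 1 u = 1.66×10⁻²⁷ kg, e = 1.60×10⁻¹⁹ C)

r ≈ 22.3 m

The kinetic energy gained is K = qV = (1×1.60×10^-19)(1270) = 2.03×10^-16 J.
v = √(2K/m) = 8.75×10^4 m/s.
r = mv/(qB) = (5.31×10^-26)(8.75×10^4) / [(1×1.60×10^-19)(1.30×10^-3)] = 22.3 m.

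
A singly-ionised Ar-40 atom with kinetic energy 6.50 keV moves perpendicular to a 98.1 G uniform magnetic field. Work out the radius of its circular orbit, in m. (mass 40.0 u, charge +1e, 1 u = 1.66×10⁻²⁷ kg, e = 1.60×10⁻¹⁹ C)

r ≈ 7.49 m

Convert the energy: K = 6.50 keV = 1.04×10^-15 J.
v = √(2K/m) = √(2·1.04×10^-15/6.64×10^-26) = 1.77×10^5 m/s.
r = mv/(qB) = (6.64×10^-26)(1.77×10^5) / [(1×1.60×10^-19)(9.81×10^-3)] = 7.49 m.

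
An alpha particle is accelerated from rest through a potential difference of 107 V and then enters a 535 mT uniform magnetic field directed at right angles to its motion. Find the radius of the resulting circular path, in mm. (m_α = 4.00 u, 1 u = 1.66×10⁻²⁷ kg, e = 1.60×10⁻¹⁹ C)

r ≈ 3.94 mm

The kinetic energy gained is K = qV = (2×1.60×10^-19)(107) = 3.42×10^-17 J.
v = √(2K/m) = 1.02×10^5 m/s.
r = mv/(qB) = (6.64×10^-27)(1.02×10^5) / [(2×1.60×10^-19)(0.535)] = 3.94×10^-3 m.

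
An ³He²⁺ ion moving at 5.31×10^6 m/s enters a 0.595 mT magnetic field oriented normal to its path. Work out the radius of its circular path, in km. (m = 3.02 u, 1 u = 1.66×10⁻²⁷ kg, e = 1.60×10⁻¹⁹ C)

r ≈ 0.140 km

The magnetic force provides the centripetal force: qvB = mv²/r, so r = mv/(qB).
r = (5.01×10^-27 kg)(5.31×10^6 m/s) / [(2×1.60×10^-19 C)(5.95×10^-4 T)] = 140 m.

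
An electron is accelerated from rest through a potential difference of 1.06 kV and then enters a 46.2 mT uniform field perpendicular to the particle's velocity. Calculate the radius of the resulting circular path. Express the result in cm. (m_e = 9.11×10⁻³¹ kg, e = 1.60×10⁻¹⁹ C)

r ≈ 0.238 cm

The kinetic energy gained is K = qV = (1×1.60×10^-19)(1060) = 1.70×10^-16 J.
v = √(2K/m) = 1.93×10^7 m/s.
r = mv/(qB) = (9.11×10^-31)(1.93×10^7) / [(1×1.60×10^-19)(0.0462)] = 2.38×10^-3 m.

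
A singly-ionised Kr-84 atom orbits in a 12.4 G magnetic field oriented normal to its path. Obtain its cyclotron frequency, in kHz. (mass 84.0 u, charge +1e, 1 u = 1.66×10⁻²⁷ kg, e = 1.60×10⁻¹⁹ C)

f ≈ 0.226 kHz

f = qB/(2πm) = (1×1.60×10^-19)(1.24×10^-3) / [2π(1.39×10^-25)] = 226 Hz.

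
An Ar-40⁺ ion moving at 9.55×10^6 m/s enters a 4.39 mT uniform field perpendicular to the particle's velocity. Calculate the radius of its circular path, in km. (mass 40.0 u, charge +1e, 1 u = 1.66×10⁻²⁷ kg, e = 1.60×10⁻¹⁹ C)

r ≈ 0.903 km

The magnetic force provides the centripetal force: qvB = mv²/r, so r = mv/(qB).
r = (6.64×10^-26 kg)(9.55×10^6 m/s) / [(1×1.60×10^-19 C)(4.39×10^-3 T)] = 903 m.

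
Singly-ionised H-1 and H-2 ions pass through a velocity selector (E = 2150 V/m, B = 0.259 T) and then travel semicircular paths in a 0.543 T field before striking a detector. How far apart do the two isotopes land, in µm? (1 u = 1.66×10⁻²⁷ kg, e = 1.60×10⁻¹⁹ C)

Both emerge at v = E/B₁ = 8300 m/s.
r = mv/(qB₂), so r₁ = 1.59×10^-4 m and r₂ = 3.17×10^-4 m, giving Δr = 1.59×10^-4 m.
After a semicircle each ion lands a diameter 2r from the entry slit, so the separation is 2Δr = 3.17×10^-4 m.

Δd ≈ 317 µm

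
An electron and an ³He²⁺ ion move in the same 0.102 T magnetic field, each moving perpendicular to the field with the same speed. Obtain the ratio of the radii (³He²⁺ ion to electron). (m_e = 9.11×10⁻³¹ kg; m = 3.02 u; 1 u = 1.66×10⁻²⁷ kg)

ratio ≈ 2750

r = mv/(qB) ⇒ at equal v, r ∝ m/q.
r_{³He²⁺ ion}/r_{electron} = 2750.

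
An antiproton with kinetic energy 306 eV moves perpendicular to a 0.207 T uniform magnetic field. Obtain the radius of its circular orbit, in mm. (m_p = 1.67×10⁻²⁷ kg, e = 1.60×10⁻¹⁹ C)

r ≈ 12.2 mm

Convert the energy: K = 306 eV = 4.90×10^-17 J.
v = √(2K/m) = √(2·4.90×10^-17/1.67×10^-27) = 2.42×10^5 m/s.
r = mv/(qB) = (1.67×10^-27)(2.42×10^5) / [(1×1.60×10^-19)(0.207)] = 0.0122 m.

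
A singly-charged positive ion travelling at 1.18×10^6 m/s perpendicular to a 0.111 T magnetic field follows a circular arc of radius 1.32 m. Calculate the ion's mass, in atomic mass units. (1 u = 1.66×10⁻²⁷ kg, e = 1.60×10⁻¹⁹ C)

m ≈ 12.0 u

qvB = mv²/r ⇒ m = qBr/v.
m = (1×1.60×10^-19)(0.111)(1.32) / (1.18×10^6) = 1.99×10^-26 kg = 12.0 u.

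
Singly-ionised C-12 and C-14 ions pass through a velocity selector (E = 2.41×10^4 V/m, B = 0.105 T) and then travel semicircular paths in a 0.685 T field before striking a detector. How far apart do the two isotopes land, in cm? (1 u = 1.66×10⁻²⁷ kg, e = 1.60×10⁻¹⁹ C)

Δd ≈ 1.39 cm

Both emerge at v = E/B₁ = 2.30×10^5 m/s.
r = mv/(qB₂), so r₁ = 0.04172 m and r₂ = 0.04867 m, giving Δr = 6.95×10^-3 m.
After a semicircle each ion lands a diameter 2r from the entry slit, so the separation is 2Δr = 0.0139 m.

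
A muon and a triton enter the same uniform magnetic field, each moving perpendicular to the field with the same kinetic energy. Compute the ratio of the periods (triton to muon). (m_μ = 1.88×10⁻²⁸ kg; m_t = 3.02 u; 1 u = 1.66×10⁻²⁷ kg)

T = 2πm/(qB) is independent of speed, so T₂/T₁ = (m₂/q₂)/(m₁/q₁).
T_{triton}/T_{muon} = (5.01×10^-27/1e) / (1.88×10^-28/1e) = 26.7.

ratio ≈ 26.7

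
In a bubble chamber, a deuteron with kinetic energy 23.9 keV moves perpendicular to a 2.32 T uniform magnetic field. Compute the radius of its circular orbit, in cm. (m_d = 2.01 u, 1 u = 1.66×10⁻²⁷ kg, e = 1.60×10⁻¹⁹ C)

Convert the energy: K = 23.9 keV = 3.82×10^-15 J.
v = √(2K/m) = √(2·3.82×10^-15/3.34×10^-27) = 1.51×10^6 m/s.
r = mv/(qB) = (3.34×10^-27)(1.51×10^6) / [(1×1.60×10^-19)(2.32)] = 0.0136 m.

r ≈ 1.36 cm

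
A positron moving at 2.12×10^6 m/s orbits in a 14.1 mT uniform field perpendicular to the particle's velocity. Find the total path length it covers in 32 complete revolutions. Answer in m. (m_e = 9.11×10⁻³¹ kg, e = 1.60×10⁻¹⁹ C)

L ≈ 0.172 m

r = mv/(qB) = 8.56×10^-4 m, so one revolution covers 2πr = 5.38×10^-3 m.
In 32 revolutions: L = 32·2πr = 0.172 m.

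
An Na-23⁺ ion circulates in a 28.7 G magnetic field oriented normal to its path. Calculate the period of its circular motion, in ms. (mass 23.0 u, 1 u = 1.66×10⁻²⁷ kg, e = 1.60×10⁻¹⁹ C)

The cyclotron period is independent of speed: T = 2πm/(qB).
T = 2π(3.82×10^-26) / [(1×1.60×10^-19)(2.87×10^-3)] = 5.22×10^-4 s.

T ≈ 0.522 ms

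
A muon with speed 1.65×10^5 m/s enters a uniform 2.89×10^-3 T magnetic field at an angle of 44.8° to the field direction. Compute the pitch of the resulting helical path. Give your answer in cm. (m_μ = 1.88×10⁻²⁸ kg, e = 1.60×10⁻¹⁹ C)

The velocity component along B is v∥ = v cos44.8° = 1.17×10^5 m/s.
The cyclotron period T = 2πm/(qB) = 2.55×10^-6 s is set by m, q, B alone.
Pitch = v∥·T = (1.17×10^5)(2.55×10^-6) = 0.299 m.

pitch ≈ 29.9 cm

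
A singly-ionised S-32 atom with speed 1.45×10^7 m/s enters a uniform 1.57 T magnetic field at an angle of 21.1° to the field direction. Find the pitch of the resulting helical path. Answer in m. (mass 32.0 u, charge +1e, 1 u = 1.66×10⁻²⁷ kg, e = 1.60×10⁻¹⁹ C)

The velocity component along B is v∥ = v cos21.1° = 1.35×10^7 m/s.
The cyclotron period T = 2πm/(qB) = 1.33×10^-6 s is set by m, q, B alone.
Pitch = v∥·T = (1.35×10^7)(1.33×10^-6) = 18.0 m.

pitch ≈ 18.0 m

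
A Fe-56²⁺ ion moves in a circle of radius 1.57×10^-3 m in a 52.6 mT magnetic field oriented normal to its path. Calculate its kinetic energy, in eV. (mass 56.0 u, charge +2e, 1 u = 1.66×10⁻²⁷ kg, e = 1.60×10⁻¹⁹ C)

K ≈ 0.0235 eV

v = qBr/m = (2×1.60×10^-19)(0.0526)(1.57×10^-3) / (9.30×10^-26) = 284 m/s.
K = ½mv² = 0.5·(9.30×10^-26)·(284)² = 3.76×10^-21 J = 0.0235 eV.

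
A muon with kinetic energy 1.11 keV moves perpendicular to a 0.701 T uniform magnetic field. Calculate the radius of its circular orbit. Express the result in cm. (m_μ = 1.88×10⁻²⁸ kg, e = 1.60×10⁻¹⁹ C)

r ≈ 0.230 cm

Convert the energy: K = 1.11 keV = 1.78×10^-16 J.
v = √(2K/m) = √(2·1.78×10^-16/1.88×10^-28) = 1.37×10^6 m/s.
r = mv/(qB) = (1.88×10^-28)(1.37×10^6) / [(1×1.60×10^-19)(0.701)] = 2.30×10^-3 m.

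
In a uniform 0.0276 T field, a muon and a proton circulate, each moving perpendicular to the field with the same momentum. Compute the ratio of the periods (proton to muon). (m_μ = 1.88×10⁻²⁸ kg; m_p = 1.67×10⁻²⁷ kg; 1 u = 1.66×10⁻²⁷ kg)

T = 2πm/(qB) is independent of speed, so T₂/T₁ = (m₂/q₂)/(m₁/q₁).
T_{proton}/T_{muon} = (1.67×10^-27/1e) / (1.88×10^-28/1e) = 8.88.

ratio ≈ 8.88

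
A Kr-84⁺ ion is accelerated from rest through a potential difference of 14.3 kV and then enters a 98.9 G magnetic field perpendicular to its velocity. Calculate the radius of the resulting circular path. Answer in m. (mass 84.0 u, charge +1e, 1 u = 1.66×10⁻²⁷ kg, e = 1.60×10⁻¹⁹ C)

r ≈ 16.0 m

The kinetic energy gained is K = qV = (1×1.60×10^-19)(1.43×10^4) = 2.29×10^-15 J.
v = √(2K/m) = 1.81×10^5 m/s.
r = mv/(qB) = (1.39×10^-25)(1.81×10^5) / [(1×1.60×10^-19)(9.89×10^-3)] = 16.0 m.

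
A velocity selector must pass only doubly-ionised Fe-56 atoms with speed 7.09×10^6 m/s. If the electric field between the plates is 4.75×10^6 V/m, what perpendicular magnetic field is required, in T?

qE = qvB ⇒ B = E/v = (4.75×10^6) / (7.09×10^6) = 0.670 T.

B ≈ 0.670 T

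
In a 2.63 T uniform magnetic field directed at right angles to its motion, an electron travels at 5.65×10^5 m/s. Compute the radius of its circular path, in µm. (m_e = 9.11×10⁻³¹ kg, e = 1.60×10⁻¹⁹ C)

The magnetic force provides the centripetal force: qvB = mv²/r, so r = mv/(qB).
r = (9.11×10^-31 kg)(5.65×10^5 m/s) / [(1×1.60×10^-19 C)(2.63 T)] = 1.22×10^-6 m.

r ≈ 1.22 µm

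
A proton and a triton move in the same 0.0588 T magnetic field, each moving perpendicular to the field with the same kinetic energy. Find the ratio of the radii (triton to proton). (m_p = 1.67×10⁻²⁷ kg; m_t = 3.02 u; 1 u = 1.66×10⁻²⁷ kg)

r = √(2mK)/(qB) ⇒ at equal K, r ∝ √m/q.
r_{triton}/r_{proton} = 1.73.

ratio ≈ 1.73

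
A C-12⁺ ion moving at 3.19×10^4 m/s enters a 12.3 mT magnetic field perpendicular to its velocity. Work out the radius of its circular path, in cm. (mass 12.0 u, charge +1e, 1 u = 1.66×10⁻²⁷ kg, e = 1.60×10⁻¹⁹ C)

The magnetic force provides the centripetal force: qvB = mv²/r, so r = mv/(qB).
r = (1.99×10^-26 kg)(3.19×10^4 m/s) / [(1×1.60×10^-19 C)(0.0123 T)] = 0.323 m.

r ≈ 32.3 cm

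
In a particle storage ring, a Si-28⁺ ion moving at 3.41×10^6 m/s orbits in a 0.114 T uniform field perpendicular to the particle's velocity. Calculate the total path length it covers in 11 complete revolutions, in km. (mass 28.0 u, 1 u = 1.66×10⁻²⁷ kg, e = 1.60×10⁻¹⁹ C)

r = mv/(qB) = 8.69 m, so one revolution covers 2πr = 54.6 m.
In 11 revolutions: L = 11·2πr = 601 m.

L ≈ 0.601 km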